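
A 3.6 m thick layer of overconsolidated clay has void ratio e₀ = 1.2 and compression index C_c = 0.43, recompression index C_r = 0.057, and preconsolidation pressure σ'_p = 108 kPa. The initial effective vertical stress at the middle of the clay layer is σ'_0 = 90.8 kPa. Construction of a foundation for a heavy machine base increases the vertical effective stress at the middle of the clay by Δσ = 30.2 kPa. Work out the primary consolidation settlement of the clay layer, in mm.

Final effective stress: σ'_f = 90.8 + 30.2 = 121 kPa.
σ'_f = 121 > σ'_p = 108 kPa, so the stress path crosses the preconsolidation pressure — recompression up to σ'_p, then virgin compression beyond:
S_c = H/(1+e₀)·[C_r·log₁₀(σ'_p/σ'_0) + C_c·log₁₀(σ'_f/σ'_p)]
    = 3.6/2.2 × [0.057×log₁₀(108/90.8) + 0.43×log₁₀(121/108)]
    = 1.6364 × [0.0042943 + 0.021225] = 0.04176 m

S_c ≈ 41.8 mm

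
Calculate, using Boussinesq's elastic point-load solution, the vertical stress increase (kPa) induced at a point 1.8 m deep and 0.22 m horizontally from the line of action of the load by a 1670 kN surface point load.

Δσ_z ≈ 237 kPa

Boussinesq vertical stress below a point load on an elastic half-space:
Δσ_z = 3P/(2πz²) · [1 + (r/z)²]^(−5/2)
r/z = 0.22/1.8 = 0.12222; [1+(r/z)²]^(−5/2) = 0.96361.
Δσ_z = 3×1670/(2π×1.8²) × 0.96361 = 246.1 × 0.96361 = 237.1 kPa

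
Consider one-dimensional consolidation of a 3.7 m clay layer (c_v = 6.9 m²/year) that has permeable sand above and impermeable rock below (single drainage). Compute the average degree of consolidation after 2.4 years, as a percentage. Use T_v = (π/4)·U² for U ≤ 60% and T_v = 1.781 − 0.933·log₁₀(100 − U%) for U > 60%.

U ≈ 95.9 %

Drainage path length: H_d = H = 3.7 m (single drainage).
T_v = c_v·t/H_d² = 6.9×2.4/3.7² = 1.2096.
T_v = 1.2096 corresponds to the U > 60% branch:
U = 1 − 10^((1.781 − T_v)/0.933)/100 = 0.959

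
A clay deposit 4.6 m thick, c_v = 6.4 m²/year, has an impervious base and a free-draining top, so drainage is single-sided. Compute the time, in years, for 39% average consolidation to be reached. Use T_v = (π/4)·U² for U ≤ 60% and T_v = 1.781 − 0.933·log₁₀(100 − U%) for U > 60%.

t ≈ 0.395 years

Drainage path length: H_d = H = 4.6 m (single drainage).
U ≤ 60%: T_v = (π/4)·U² = (π/4)×0.39² = 0.11946.
t = T_v·H_d²/c_v = 0.11946×4.6²/6.4 = 0.395 years.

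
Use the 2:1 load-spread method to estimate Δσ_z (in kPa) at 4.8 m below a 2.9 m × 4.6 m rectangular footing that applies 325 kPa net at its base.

By the 2:1 method the load spreads at 1 horizontal : 2 vertical, so at depth z the loaded area has grown by z in each plan dimension:
Δσ = qBL/((B+z)(L+z)) = 325×2.9×4.6/((2.9+4.8)(4.6+4.8)) = 59.899 kPa

Δσ_z ≈ 59.9 kPa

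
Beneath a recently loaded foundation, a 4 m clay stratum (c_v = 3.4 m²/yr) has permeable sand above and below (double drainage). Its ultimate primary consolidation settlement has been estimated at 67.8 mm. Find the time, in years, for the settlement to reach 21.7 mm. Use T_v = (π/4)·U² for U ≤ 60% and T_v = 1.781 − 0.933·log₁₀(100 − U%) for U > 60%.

t ≈ 0.0947 years

Drainage path length: H_d = H/2 = 2 m (double drainage).
U = S(t)/S_ult = 21.7/67.8 = 0.3201.
U ≤ 60%: T_v = (π/4)·U² = (π/4)×0.32006² = 0.080454.
t = T_v·H_d²/c_v = 0.080454×2²/3.4 = 0.09465 years.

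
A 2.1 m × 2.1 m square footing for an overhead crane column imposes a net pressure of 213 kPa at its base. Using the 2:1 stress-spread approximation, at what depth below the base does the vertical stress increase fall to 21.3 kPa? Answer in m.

z ≈ 4.54 m

2:1 spreading — at depth z the loaded area has grown by z in each plan dimension:
qB²/(B+z)² = Δσ_z ⇒ z = B(√(q/Δσ_z) − 1) = 2.1×(√(213/21.3) − 1) = 4.541 m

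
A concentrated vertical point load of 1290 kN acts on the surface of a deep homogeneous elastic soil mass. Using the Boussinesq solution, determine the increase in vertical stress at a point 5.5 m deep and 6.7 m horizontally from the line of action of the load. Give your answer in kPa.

Boussinesq vertical stress below a point load on an elastic half-space:
Δσ_z = 3P/(2πz²) · [1 + (r/z)²]^(−5/2)
r/z = 6.7/5.5 = 1.2182; [1+(r/z)²]^(−5/2) = 0.10283.
Δσ_z = 3×1290/(2π×5.5²) × 0.10283 = 20.361 × 0.10283 = 2.094 kPa

Δσ_z ≈ 2.09 kPa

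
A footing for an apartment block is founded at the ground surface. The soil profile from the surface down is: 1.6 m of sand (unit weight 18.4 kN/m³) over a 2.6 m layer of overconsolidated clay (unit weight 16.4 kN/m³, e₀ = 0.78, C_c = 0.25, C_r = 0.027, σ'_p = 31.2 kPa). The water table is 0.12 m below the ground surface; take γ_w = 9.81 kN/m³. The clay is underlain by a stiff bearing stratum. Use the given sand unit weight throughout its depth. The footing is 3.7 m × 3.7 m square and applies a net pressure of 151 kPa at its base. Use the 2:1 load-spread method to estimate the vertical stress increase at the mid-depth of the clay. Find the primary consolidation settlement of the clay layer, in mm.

Mid-depth of clay below the ground surface: z = 1.6 + 2.6/2 = 2.9 m.
Total vertical stress at mid-clay: σ_v = 18.4×1.6 + 16.4×1.3 = 50.76 kPa.
Pore pressure: u = 9.81×(2.9 − 0.12) = 27.272 kPa.
Initial effective stress: σ'_0 = σ_v − u = 50.76 − 27.272 = 23.488 kPa.
Stress increase at mid-clay by the 2:1 spreading method:
Δσ = qBL/((B+z)(L+z)) = 151×3.7×3.7/((3.7+2.9)(3.7+2.9)) = 47.456 kPa
Final effective stress: σ'_f = 23.488 + 47.456 = 70.944 kPa.
σ'_f = 70.944 > σ'_p = 31.2 kPa, so the stress path crosses the preconsolidation pressure — recompression up to σ'_p, then virgin compression beyond:
S_c = H/(1+e₀)·[C_r·log₁₀(σ'_p/σ'_0) + C_c·log₁₀(σ'_f/σ'_p)]
    = 2.6/1.78 × [0.027×log₁₀(31.2/23.488) + 0.25×log₁₀(70.944/31.2)]
    = 1.4607 × [0.0033293 + 0.08919] = 0.1351 m

S_c ≈ 135 mm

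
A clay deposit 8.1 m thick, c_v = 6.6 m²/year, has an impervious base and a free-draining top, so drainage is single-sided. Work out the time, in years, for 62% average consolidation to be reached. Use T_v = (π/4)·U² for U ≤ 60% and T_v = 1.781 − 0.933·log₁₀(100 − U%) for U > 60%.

t ≈ 3.05 years

Drainage path length: H_d = H = 8.1 m (single drainage).
U > 60%: T_v = 1.781 − 0.933·log₁₀(100 − 62) = 0.30706.
t = T_v·H_d²/c_v = 0.30706×8.1²/6.6 = 3.052 years.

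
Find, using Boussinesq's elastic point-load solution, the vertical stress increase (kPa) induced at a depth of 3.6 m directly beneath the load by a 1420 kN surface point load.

Boussinesq vertical stress below a point load on an elastic half-space:
Δσ_z = 3P/(2πz²) · [1 + (r/z)²]^(−5/2)
r/z = 0/3.6 = 0; [1+(r/z)²]^(−5/2) = 1.
Δσ_z = 3×1420/(2π×3.6²) × 1 = 52.315 × 1 = 52.31 kPa

Δσ_z ≈ 52.3 kPa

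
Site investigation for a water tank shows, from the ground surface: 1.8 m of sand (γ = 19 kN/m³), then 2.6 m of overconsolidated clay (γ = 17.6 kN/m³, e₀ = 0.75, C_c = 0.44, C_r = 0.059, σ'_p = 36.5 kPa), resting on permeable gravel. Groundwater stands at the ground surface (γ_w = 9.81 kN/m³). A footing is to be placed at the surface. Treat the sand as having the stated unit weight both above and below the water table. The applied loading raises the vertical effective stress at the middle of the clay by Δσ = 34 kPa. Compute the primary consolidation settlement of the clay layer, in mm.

Mid-depth of clay below the ground surface: z = 1.8 + 2.6/2 = 3.1 m.
Total vertical stress at mid-clay: σ_v = 19×1.8 + 17.6×1.3 = 57.08 kPa.
Pore pressure: u = 9.81×(3.1 − 0) = 30.411 kPa.
Initial effective stress: σ'_0 = σ_v − u = 57.08 − 30.411 = 26.669 kPa.
Final effective stress: σ'_f = 26.669 + 34 = 60.669 kPa.
σ'_f = 60.669 > σ'_p = 36.5 kPa, so the stress path crosses the preconsolidation pressure — recompression up to σ'_p, then virgin compression beyond:
S_c = H/(1+e₀)·[C_r·log₁₀(σ'_p/σ'_0) + C_c·log₁₀(σ'_f/σ'_p)]
    = 2.6/1.75 × [0.059×log₁₀(36.5/26.669) + 0.44×log₁₀(60.669/36.5)]
    = 1.4857 × [0.0080409 + 0.097097] = 0.1562 m

S_c ≈ 156 mm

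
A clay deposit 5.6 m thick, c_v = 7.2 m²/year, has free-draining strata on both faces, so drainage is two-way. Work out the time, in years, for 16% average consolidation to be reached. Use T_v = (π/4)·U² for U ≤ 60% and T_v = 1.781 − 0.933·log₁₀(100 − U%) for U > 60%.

Drainage path length: H_d = H/2 = 2.8 m (double drainage).
U ≤ 60%: T_v = (π/4)·U² = (π/4)×0.16² = 0.020106.
t = T_v·H_d²/c_v = 0.020106×2.8²/7.2 = 0.02189 years.

t ≈ 0.0219 years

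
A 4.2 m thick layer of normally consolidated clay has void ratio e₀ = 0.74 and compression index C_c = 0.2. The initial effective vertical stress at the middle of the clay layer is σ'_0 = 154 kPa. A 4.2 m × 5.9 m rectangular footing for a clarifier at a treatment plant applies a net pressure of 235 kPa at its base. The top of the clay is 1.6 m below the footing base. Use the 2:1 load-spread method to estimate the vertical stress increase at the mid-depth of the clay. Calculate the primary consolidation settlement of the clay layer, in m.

Mid-depth of clay below the footing base: z = 1.6 + 4.2/2 = 3.7 m.
Stress increase at mid-clay by the 2:1 spreading method:
Δσ = qBL/((B+z)(L+z)) = 235×4.2×5.9/((4.2+3.7)(5.9+3.7)) = 76.784 kPa
Final effective stress: σ'_f = σ'_0 + Δσ = 154 + 76.784 = 230.78 kPa.
Normally consolidated clay, so the full stress increment lies on the virgin compression line:
S_c = C_c·H/(1+e₀)·log₁₀(σ'_f/σ'_0) = 0.2×4.2/(1+0.74)×log₁₀(230.78/154)
    = 0.48276 × 0.17568 = 0.08481 m

S_c ≈ 0.0848 m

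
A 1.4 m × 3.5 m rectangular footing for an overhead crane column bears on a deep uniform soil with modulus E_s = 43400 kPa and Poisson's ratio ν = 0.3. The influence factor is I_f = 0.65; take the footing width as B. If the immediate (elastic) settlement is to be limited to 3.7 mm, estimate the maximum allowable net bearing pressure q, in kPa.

S_e = q·B·(1−ν²)/E_s · I_f  ⇒  q = S_e·E_s / (B·(1−ν²)·I_f).
q = 0.0037 × 43400 / (1.4 × 0.91 × 0.65) = 193.9 kPa

q ≈ 194 kPa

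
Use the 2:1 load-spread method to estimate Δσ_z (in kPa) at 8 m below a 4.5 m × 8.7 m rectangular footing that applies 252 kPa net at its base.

By the 2:1 method the load spreads at 1 horizontal : 2 vertical, so at depth z the loaded area has grown by z in each plan dimension:
Δσ = qBL/((B+z)(L+z)) = 252×4.5×8.7/((4.5+8)(8.7+8)) = 47.261 kPa

Δσ_z ≈ 47.3 kPa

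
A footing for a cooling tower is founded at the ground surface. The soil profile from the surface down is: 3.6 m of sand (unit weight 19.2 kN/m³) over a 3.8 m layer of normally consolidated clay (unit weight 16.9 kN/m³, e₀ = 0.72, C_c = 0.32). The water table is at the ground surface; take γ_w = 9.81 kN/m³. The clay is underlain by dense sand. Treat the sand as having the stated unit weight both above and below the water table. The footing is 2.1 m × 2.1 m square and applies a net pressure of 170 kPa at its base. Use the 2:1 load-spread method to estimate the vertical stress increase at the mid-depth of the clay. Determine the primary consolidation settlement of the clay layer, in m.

S_c ≈ 0.0745 m

Mid-depth of clay below the ground surface: z = 3.6 + 3.8/2 = 5.5 m.
Total vertical stress at mid-clay: σ_v = 19.2×3.6 + 16.9×1.9 = 101.23 kPa.
Pore pressure: u = 9.81×(5.5 − 0) = 53.955 kPa.
Initial effective stress: σ'_0 = σ_v − u = 101.23 − 53.955 = 47.275 kPa.
Stress increase at mid-clay by the 2:1 spreading method:
Δσ = qBL/((B+z)(L+z)) = 170×2.1×2.1/((2.1+5.5)(2.1+5.5)) = 12.98 kPa
Final effective stress: σ'_f = σ'_0 + Δσ = 47.275 + 12.98 = 60.255 kPa.
Normally consolidated clay, so the full stress increment lies on the virgin compression line:
S_c = C_c·H/(1+e₀)·log₁₀(σ'_f/σ'_0) = 0.32×3.8/(1+0.72)×log₁₀(60.255/47.275)
    = 0.70698 × 0.10536 = 0.07449 m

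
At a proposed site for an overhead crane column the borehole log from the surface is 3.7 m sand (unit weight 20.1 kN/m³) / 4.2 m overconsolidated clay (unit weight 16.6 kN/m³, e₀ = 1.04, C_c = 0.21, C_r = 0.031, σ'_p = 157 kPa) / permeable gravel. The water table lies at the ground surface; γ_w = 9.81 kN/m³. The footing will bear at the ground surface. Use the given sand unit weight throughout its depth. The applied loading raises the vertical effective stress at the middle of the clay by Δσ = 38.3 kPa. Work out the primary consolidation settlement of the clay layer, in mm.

S_c ≈ 15.2 mm

Mid-depth of clay below the ground surface: z = 3.7 + 4.2/2 = 5.8 m.
Total vertical stress at mid-clay: σ_v = 20.1×3.7 + 16.6×2.1 = 109.23 kPa.
Pore pressure: u = 9.81×(5.8 − 0) = 56.898 kPa.
Initial effective stress: σ'_0 = σ_v − u = 109.23 − 56.898 = 52.332 kPa.
Final effective stress: σ'_f = 52.332 + 38.3 = 90.632 kPa.
σ'_f = 90.632 ≤ σ'_p = 157 kPa, so the clay remains overconsolidated and only the recompression index applies:
S_c = C_r·H/(1+e₀)·log₁₀(σ'_f/σ'_0) = 0.031×4.2/2.04×log₁₀(90.632/52.332)
    = 0.063823 × 0.23851 = 0.01522 m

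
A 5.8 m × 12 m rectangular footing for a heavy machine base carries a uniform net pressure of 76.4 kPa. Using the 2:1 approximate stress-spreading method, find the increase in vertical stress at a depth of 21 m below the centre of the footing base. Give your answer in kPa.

By the 2:1 method the load spreads at 1 horizontal : 2 vertical, so at depth z the loaded area has grown by z in each plan dimension:
Δσ = qBL/((B+z)(L+z)) = 76.4×5.8×12/((5.8+21)(12+21)) = 6.0125 kPa

Δσ_z ≈ 6.01 kPa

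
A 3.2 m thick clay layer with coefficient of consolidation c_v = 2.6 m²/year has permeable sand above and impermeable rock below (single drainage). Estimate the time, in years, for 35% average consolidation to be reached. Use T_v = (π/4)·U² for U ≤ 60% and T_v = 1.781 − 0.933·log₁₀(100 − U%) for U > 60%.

t ≈ 0.379 years

Drainage path length: H_d = H = 3.2 m (single drainage).
U ≤ 60%: T_v = (π/4)·U² = (π/4)×0.35² = 0.096211.
t = T_v·H_d²/c_v = 0.096211×3.2²/2.6 = 0.3789 years.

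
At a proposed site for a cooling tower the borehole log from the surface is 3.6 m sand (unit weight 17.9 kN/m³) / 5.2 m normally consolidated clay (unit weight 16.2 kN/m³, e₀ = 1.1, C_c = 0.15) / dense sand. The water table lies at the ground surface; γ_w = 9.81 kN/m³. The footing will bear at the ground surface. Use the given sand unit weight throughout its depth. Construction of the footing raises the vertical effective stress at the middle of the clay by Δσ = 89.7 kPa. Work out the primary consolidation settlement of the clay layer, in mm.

Mid-depth of clay below the ground surface: z = 3.6 + 5.2/2 = 6.2 m.
Total vertical stress at mid-clay: σ_v = 17.9×3.6 + 16.2×2.6 = 106.56 kPa.
Pore pressure: u = 9.81×(6.2 − 0) = 60.822 kPa.
Initial effective stress: σ'_0 = σ_v − u = 106.56 − 60.822 = 45.738 kPa.
Final effective stress: σ'_f = σ'_0 + Δσ = 45.738 + 89.7 = 135.44 kPa.
Normally consolidated clay, so the full stress increment lies on the virgin compression line:
S_c = C_c·H/(1+e₀)·log₁₀(σ'_f/σ'_0) = 0.15×5.2/(1+1.1)×log₁₀(135.44/45.738)
    = 0.37143 × 0.47147 = 0.1751 m

S_c ≈ 175 mm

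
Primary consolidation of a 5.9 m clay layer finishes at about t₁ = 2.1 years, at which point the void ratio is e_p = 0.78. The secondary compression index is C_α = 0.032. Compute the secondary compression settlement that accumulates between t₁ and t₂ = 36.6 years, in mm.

S_s ≈ 132 mm

Secondary compression: S_s = C_α·H/(1+e_p)·log₁₀(t₂/t₁)
S_s = 0.032×5.9/(1+0.78)×log₁₀(36.6/2.1)
    = 0.1061 × 1.241 = 0.1317 m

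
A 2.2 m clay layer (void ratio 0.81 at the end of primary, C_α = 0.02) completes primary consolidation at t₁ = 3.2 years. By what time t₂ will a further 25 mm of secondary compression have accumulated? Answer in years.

t₂ ≈ 34.2 years

S_s = C_α·H/(1+e_p)·log₁₀(t₂/t₁) ⇒ log₁₀(t₂/t₁) = S_s·(1+e_p)/(C_α·H).
log₁₀(t₂/t₁) = 0.025 × (1+0.81) / (0.02×2.2) = 1.028
t₂ = t₁ × 10^1.028 = 3.2 × 10.68 = 34.16 years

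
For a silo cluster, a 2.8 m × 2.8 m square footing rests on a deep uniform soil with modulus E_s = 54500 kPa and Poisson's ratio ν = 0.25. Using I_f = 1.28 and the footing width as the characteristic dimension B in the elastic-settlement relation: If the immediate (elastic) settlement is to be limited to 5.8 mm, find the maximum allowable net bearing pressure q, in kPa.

q ≈ 94.1 kPa

S_e = q·B·(1−ν²)/E_s · I_f  ⇒  q = S_e·E_s / (B·(1−ν²)·I_f).
q = 0.0058 × 54500 / (2.8 × 0.9375 × 1.28) = 94.08 kPa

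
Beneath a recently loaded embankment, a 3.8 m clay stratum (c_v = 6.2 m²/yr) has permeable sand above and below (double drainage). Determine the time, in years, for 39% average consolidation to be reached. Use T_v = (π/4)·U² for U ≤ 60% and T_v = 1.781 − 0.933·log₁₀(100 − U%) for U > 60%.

Drainage path length: H_d = H/2 = 1.9 m (double drainage).
U ≤ 60%: T_v = (π/4)·U² = (π/4)×0.39² = 0.11946.
t = T_v·H_d²/c_v = 0.11946×1.9²/6.2 = 0.06956 years.

t ≈ 0.0696 years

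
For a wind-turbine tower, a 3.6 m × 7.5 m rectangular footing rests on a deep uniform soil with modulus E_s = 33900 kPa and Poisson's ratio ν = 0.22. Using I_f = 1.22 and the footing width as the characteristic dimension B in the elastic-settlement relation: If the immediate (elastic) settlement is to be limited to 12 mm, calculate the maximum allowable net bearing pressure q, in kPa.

q ≈ 97.3 kPa

S_e = q·B·(1−ν²)/E_s · I_f  ⇒  q = S_e·E_s / (B·(1−ν²)·I_f).
q = 0.012 × 33900 / (3.6 × 0.9516 × 1.22) = 97.33 kPa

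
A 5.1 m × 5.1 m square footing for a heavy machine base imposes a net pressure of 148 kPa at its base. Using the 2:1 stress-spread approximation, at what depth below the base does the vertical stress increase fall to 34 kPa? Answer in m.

z ≈ 5.54 m

2:1 spreading — at depth z the loaded area has grown by z in each plan dimension:
qB²/(B+z)² = Δσ_z ⇒ z = B(√(q/Δσ_z) − 1) = 5.1×(√(148/34) − 1) = 5.54 m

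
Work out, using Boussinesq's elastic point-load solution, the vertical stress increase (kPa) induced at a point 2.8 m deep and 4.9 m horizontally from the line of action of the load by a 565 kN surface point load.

Δσ_z ≈ 1.03 kPa

Boussinesq vertical stress below a point load on an elastic half-space:
Δσ_z = 3P/(2πz²) · [1 + (r/z)²]^(−5/2)
r/z = 4.9/2.8 = 1.75; [1+(r/z)²]^(−5/2) = 0.030062.
Δσ_z = 3×565/(2π×2.8²) × 0.030062 = 34.409 × 0.030062 = 1.034 kPa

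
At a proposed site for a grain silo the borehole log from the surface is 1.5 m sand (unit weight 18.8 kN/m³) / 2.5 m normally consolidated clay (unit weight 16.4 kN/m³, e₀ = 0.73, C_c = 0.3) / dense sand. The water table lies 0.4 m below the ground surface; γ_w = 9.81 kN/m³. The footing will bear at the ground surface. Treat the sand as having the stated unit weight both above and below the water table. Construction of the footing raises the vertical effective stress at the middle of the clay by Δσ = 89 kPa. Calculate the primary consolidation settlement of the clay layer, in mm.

Mid-depth of clay below the ground surface: z = 1.5 + 2.5/2 = 2.75 m.
Total vertical stress at mid-clay: σ_v = 18.8×1.5 + 16.4×1.25 = 48.7 kPa.
Pore pressure: u = 9.81×(2.75 − 0.4) = 23.054 kPa.
Initial effective stress: σ'_0 = σ_v − u = 48.7 − 23.054 = 25.646 kPa.
Final effective stress: σ'_f = σ'_0 + Δσ = 25.646 + 89 = 114.65 kPa.
Normally consolidated clay, so the full stress increment lies on the virgin compression line:
S_c = C_c·H/(1+e₀)·log₁₀(σ'_f/σ'_0) = 0.3×2.5/(1+0.73)×log₁₀(114.65/25.646)
    = 0.43353 × 0.65035 = 0.2819 m

S_c ≈ 282 mm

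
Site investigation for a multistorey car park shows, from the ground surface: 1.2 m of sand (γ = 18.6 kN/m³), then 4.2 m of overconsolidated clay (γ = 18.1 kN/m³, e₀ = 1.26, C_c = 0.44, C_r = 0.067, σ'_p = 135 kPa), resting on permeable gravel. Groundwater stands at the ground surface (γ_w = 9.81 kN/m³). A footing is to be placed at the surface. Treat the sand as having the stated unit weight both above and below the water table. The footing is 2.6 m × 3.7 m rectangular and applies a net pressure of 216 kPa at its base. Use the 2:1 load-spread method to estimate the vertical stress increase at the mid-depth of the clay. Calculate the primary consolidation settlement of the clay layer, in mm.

S_c ≈ 55.7 mm

Mid-depth of clay below the ground surface: z = 1.2 + 4.2/2 = 3.3 m.
Total vertical stress at mid-clay: σ_v = 18.6×1.2 + 18.1×2.1 = 60.33 kPa.
Pore pressure: u = 9.81×(3.3 − 0) = 32.373 kPa.
Initial effective stress: σ'_0 = σ_v − u = 60.33 − 32.373 = 27.957 kPa.
Stress increase at mid-clay by the 2:1 spreading method:
Δσ = qBL/((B+z)(L+z)) = 216×2.6×3.7/((2.6+3.3)(3.7+3.3)) = 50.313 kPa
Final effective stress: σ'_f = 27.957 + 50.313 = 78.27 kPa.
σ'_f = 78.27 ≤ σ'_p = 135 kPa, so the clay remains overconsolidated and only the recompression index applies:
S_c = C_r·H/(1+e₀)·log₁₀(σ'_f/σ'_0) = 0.067×4.2/2.26×log₁₀(78.27/27.957)
    = 0.12451 × 0.4471 = 0.05567 m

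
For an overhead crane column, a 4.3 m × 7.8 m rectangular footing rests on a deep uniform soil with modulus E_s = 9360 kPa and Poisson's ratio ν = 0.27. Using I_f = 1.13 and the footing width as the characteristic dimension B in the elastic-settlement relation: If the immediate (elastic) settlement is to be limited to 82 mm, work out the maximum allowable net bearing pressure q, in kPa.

q ≈ 170 kPa

S_e = q·B·(1−ν²)/E_s · I_f  ⇒  q = S_e·E_s / (B·(1−ν²)·I_f).
q = 0.082 × 9360 / (4.3 × 0.9271 × 1.13) = 170.4 kPa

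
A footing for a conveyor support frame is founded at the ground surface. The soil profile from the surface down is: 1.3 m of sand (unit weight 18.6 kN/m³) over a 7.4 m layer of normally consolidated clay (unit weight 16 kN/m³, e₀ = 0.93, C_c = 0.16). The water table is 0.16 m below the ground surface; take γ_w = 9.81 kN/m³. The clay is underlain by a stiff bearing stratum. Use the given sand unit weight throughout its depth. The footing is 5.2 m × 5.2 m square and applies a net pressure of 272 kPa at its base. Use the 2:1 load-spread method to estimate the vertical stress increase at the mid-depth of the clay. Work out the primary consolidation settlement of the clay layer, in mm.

S_c ≈ 290 mm

Mid-depth of clay below the ground surface: z = 1.3 + 7.4/2 = 5 m.
Total vertical stress at mid-clay: σ_v = 18.6×1.3 + 16×3.7 = 83.38 kPa.
Pore pressure: u = 9.81×(5 − 0.16) = 47.48 kPa.
Initial effective stress: σ'_0 = σ_v − u = 83.38 − 47.48 = 35.9 kPa.
Stress increase at mid-clay by the 2:1 spreading method:
Δσ = qBL/((B+z)(L+z)) = 272×5.2×5.2/((5.2+5)(5.2+5)) = 70.693 kPa
Final effective stress: σ'_f = σ'_0 + Δσ = 35.9 + 70.693 = 106.59 kPa.
Normally consolidated clay, so the full stress increment lies on the virgin compression line:
S_c = C_c·H/(1+e₀)·log₁₀(σ'_f/σ'_0) = 0.16×7.4/(1+0.93)×log₁₀(106.59/35.9)
    = 0.61347 × 0.47262 = 0.2899 m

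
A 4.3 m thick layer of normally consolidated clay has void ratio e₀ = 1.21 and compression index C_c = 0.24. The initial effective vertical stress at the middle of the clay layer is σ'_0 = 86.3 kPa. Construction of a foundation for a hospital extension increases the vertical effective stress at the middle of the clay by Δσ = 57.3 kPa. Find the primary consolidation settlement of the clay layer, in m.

Final effective stress: σ'_f = σ'_0 + Δσ = 86.3 + 57.3 = 143.6 kPa.
Normally consolidated clay, so the full stress increment lies on the virgin compression line:
S_c = C_c·H/(1+e₀)·log₁₀(σ'_f/σ'_0) = 0.24×4.3/(1+1.21)×log₁₀(143.6/86.3)
    = 0.46697 × 0.22114 = 0.1033 m

S_c ≈ 0.103 m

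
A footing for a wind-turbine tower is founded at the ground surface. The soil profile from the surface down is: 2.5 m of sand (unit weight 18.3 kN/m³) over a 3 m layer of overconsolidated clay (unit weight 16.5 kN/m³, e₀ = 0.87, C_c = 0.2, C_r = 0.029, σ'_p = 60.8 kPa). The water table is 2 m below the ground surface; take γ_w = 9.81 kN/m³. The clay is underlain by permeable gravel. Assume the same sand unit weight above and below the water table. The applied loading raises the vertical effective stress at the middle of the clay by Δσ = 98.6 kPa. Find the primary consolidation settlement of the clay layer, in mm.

S_c ≈ 129 mm

Mid-depth of clay below the ground surface: z = 2.5 + 3/2 = 4 m.
Total vertical stress at mid-clay: σ_v = 18.3×2.5 + 16.5×1.5 = 70.5 kPa.
Pore pressure: u = 9.81×(4 − 2) = 19.62 kPa.
Initial effective stress: σ'_0 = σ_v − u = 70.5 − 19.62 = 50.88 kPa.
Final effective stress: σ'_f = 50.88 + 98.6 = 149.48 kPa.
σ'_f = 149.48 > σ'_p = 60.8 kPa, so the stress path crosses the preconsolidation pressure — recompression up to σ'_p, then virgin compression beyond:
S_c = H/(1+e₀)·[C_r·log₁₀(σ'_p/σ'_0) + C_c·log₁₀(σ'_f/σ'_p)]
    = 3/1.87 × [0.029×log₁₀(60.8/50.88) + 0.2×log₁₀(149.48/60.8)]
    = 1.6043 × [0.0022433 + 0.078136] = 0.129 m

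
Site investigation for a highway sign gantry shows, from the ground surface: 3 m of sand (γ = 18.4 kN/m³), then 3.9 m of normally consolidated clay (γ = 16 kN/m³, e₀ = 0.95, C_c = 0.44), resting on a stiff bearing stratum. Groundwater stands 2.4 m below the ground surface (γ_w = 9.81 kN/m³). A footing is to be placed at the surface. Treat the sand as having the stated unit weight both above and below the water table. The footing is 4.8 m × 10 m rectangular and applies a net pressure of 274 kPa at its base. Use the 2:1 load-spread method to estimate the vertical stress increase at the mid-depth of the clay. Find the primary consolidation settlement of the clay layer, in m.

S_c ≈ 0.346 m

Mid-depth of clay below the ground surface: z = 3 + 3.9/2 = 4.95 m.
Total vertical stress at mid-clay: σ_v = 18.4×3 + 16×1.95 = 86.4 kPa.
Pore pressure: u = 9.81×(4.95 − 2.4) = 25.015 kPa.
Initial effective stress: σ'_0 = σ_v − u = 86.4 − 25.015 = 61.385 kPa.
Stress increase at mid-clay by the 2:1 spreading method:
Δσ = qBL/((B+z)(L+z)) = 274×4.8×10/((4.8+4.95)(10+4.95)) = 90.229 kPa
Final effective stress: σ'_f = σ'_0 + Δσ = 61.385 + 90.229 = 151.61 kPa.
Normally consolidated clay, so the full stress increment lies on the virgin compression line:
S_c = C_c·H/(1+e₀)·log₁₀(σ'_f/σ'_0) = 0.44×3.9/(1+0.95)×log₁₀(151.61/61.385)
    = 0.88 × 0.39267 = 0.3455 m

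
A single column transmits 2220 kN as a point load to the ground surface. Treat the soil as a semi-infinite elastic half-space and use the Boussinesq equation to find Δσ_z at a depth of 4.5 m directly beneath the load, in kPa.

Boussinesq vertical stress below a point load on an elastic half-space:
Δσ_z = 3P/(2πz²) · [1 + (r/z)²]^(−5/2)
r/z = 0/4.5 = 0; [1+(r/z)²]^(−5/2) = 1.
Δσ_z = 3×2220/(2π×4.5²) × 1 = 52.344 × 1 = 52.34 kPa

Δσ_z ≈ 52.3 kPa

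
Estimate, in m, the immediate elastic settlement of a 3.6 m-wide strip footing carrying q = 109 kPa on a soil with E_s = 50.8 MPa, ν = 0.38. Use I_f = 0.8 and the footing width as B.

Immediate (elastic) settlement: S_e = q·B·(1−ν²)/E_s · I_f.
E_s = 50.8 MPa = 50800 kPa.
S_e = 109 × 3.6 × (1 − 0.38²) / 50800 × 0.8
    = 109 × 3.6 × 0.8556 / 50800 × 0.8
    = 0.005287 m

S_e ≈ 0.00529 m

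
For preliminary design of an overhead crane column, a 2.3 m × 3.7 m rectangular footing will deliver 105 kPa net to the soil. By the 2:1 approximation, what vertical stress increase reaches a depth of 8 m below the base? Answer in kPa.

By the 2:1 method the load spreads at 1 horizontal : 2 vertical, so at depth z the loaded area has grown by z in each plan dimension:
Δσ = qBL/((B+z)(L+z)) = 105×2.3×3.7/((2.3+8)(3.7+8)) = 7.4147 kPa

Δσ_z ≈ 7.41 kPa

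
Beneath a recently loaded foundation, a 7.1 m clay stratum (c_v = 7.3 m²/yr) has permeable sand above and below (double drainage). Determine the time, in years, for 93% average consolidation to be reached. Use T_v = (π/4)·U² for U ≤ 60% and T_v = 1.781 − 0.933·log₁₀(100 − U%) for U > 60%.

t ≈ 1.71 years

Drainage path length: H_d = H/2 = 3.55 m (double drainage).
U > 60%: T_v = 1.781 − 0.933·log₁₀(100 − 93) = 0.99252.
t = T_v·H_d²/c_v = 0.99252×3.55²/7.3 = 1.713 years.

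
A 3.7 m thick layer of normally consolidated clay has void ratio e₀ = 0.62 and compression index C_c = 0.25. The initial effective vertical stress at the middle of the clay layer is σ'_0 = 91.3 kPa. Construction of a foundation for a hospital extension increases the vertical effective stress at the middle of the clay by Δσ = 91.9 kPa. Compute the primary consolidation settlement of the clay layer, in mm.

S_c ≈ 173 mm

Final effective stress: σ'_f = σ'_0 + Δσ = 91.3 + 91.9 = 183.2 kPa.
Normally consolidated clay, so the full stress increment lies on the virgin compression line:
S_c = C_c·H/(1+e₀)·log₁₀(σ'_f/σ'_0) = 0.25×3.7/(1+0.62)×log₁₀(183.2/91.3)
    = 0.57099 × 0.30245 = 0.1727 m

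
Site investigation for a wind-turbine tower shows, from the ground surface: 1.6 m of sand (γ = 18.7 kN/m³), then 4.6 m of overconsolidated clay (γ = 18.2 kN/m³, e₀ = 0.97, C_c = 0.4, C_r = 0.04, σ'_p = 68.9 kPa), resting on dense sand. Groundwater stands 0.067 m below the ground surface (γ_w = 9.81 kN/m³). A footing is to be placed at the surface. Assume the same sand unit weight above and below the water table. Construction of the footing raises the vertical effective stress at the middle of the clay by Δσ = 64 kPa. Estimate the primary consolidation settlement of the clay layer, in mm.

S_c ≈ 172 mm

Mid-depth of clay below the ground surface: z = 1.6 + 4.6/2 = 3.9 m.
Total vertical stress at mid-clay: σ_v = 18.7×1.6 + 18.2×2.3 = 71.78 kPa.
Pore pressure: u = 9.81×(3.9 − 0.067) = 37.602 kPa.
Initial effective stress: σ'_0 = σ_v − u = 71.78 − 37.602 = 34.178 kPa.
Final effective stress: σ'_f = 34.178 + 64 = 98.178 kPa.
σ'_f = 98.178 > σ'_p = 68.9 kPa, so the stress path crosses the preconsolidation pressure — recompression up to σ'_p, then virgin compression beyond:
S_c = H/(1+e₀)·[C_r·log₁₀(σ'_p/σ'_0) + C_c·log₁₀(σ'_f/σ'_p)]
    = 4.6/1.97 × [0.04×log₁₀(68.9/34.178) + 0.4×log₁₀(98.178/68.9)]
    = 2.335 × [0.012179 + 0.061518] = 0.1721 m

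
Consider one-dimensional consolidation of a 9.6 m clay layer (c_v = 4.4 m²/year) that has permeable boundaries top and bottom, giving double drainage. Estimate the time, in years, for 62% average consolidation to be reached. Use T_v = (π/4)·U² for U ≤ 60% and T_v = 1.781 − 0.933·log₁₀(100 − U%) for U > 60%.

Drainage path length: H_d = H/2 = 4.8 m (double drainage).
U > 60%: T_v = 1.781 − 0.933·log₁₀(100 − 62) = 0.30706.
t = T_v·H_d²/c_v = 0.30706×4.8²/4.4 = 1.608 years.

t ≈ 1.61 years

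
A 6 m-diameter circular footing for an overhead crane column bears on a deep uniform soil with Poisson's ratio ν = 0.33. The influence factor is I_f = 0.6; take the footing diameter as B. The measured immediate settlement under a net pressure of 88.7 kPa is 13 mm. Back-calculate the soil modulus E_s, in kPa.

S_e = q·B·(1−ν²)/E_s · I_f  ⇒  E_s = q·B·(1−ν²)·I_f / S_e.
E_s = 88.7 × 6 × 0.8911 × 0.6 / 0.013 = 21890 kPa

E_s ≈ 21900 kPa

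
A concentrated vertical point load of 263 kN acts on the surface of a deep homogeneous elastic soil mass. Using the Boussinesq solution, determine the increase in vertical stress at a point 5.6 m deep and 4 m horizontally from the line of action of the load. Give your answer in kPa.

Boussinesq vertical stress below a point load on an elastic half-space:
Δσ_z = 3P/(2πz²) · [1 + (r/z)²]^(−5/2)
r/z = 4/5.6 = 0.71429; [1+(r/z)²]^(−5/2) = 0.35679.
Δσ_z = 3×263/(2π×5.6²) × 0.35679 = 4.0042 × 0.35679 = 1.429 kPa

Δσ_z ≈ 1.43 kPa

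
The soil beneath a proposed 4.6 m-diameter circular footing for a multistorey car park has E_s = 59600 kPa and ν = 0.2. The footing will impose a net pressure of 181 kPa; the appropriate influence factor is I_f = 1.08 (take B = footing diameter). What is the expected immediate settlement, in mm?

Immediate (elastic) settlement: S_e = q·B·(1−ν²)/E_s · I_f.
S_e = 181 × 4.6 × (1 − 0.2²) / 59600 × 1.08
    = 181 × 4.6 × 0.96 / 59600 × 1.08
    = 0.01448 m = 14.48 mm

S_e ≈ 14.5 mm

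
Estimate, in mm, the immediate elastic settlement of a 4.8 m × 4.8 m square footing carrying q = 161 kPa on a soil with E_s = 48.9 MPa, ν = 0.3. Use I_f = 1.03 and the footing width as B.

Immediate (elastic) settlement: S_e = q·B·(1−ν²)/E_s · I_f.
E_s = 48.9 MPa = 48900 kPa.
S_e = 161 × 4.8 × (1 − 0.3²) / 48900 × 1.03
    = 161 × 4.8 × 0.91 / 48900 × 1.03
    = 0.01481 m = 14.81 mm

S_e ≈ 14.8 mm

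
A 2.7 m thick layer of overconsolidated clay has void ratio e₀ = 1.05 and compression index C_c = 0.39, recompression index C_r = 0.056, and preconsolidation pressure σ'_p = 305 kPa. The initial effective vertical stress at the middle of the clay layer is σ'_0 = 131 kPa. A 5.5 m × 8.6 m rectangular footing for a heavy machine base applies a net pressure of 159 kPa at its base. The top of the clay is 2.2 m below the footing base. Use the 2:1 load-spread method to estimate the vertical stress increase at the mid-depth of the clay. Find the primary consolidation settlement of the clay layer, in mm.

Mid-depth of clay below the footing base: z = 2.2 + 2.7/2 = 3.55 m.
Stress increase at mid-clay by the 2:1 spreading method:
Δσ = qBL/((B+z)(L+z)) = 159×5.5×8.6/((5.5+3.55)(8.6+3.55)) = 68.396 kPa
Final effective stress: σ'_f = 131 + 68.396 = 199.4 kPa.
σ'_f = 199.4 ≤ σ'_p = 305 kPa, so the clay remains overconsolidated and only the recompression index applies:
S_c = C_r·H/(1+e₀)·log₁₀(σ'_f/σ'_0) = 0.056×2.7/2.05×log₁₀(199.4/131)
    = 0.073758 × 0.18245 = 0.01346 m

S_c ≈ 13.5 mm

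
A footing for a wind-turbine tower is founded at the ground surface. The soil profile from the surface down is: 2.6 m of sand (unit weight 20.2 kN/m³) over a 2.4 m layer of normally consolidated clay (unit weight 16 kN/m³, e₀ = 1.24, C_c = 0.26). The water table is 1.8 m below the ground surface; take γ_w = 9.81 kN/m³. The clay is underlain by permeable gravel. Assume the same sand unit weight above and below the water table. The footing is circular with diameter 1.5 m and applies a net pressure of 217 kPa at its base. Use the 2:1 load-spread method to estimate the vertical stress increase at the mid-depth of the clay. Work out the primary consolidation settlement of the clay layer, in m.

Mid-depth of clay below the ground surface: z = 2.6 + 2.4/2 = 3.8 m.
Total vertical stress at mid-clay: σ_v = 20.2×2.6 + 16×1.2 = 71.72 kPa.
Pore pressure: u = 9.81×(3.8 − 1.8) = 19.62 kPa.
Initial effective stress: σ'_0 = σ_v − u = 71.72 − 19.62 = 52.1 kPa.
Stress increase at mid-clay by the 2:1 spreading method:
Δσ ≈ qD²/(D+z)² = 217×1.5²/(1.5+3.8)² = 17.382 kPa
Final effective stress: σ'_f = σ'_0 + Δσ = 52.1 + 17.382 = 69.482 kPa.
Normally consolidated clay, so the full stress increment lies on the virgin compression line:
S_c = C_c·H/(1+e₀)·log₁₀(σ'_f/σ'_0) = 0.26×2.4/(1+1.24)×log₁₀(69.482/52.1)
    = 0.27857 × 0.12503 = 0.03483 m

S_c ≈ 0.0348 m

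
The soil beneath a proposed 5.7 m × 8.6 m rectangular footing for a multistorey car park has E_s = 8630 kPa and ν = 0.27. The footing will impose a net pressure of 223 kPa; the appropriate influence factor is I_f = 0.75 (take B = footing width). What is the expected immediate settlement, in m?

S_e ≈ 0.102 m

Immediate (elastic) settlement: S_e = q·B·(1−ν²)/E_s · I_f.
S_e = 223 × 5.7 × (1 − 0.27²) / 8630 × 0.75
    = 223 × 5.7 × 0.9271 / 8630 × 0.75
    = 0.1024 m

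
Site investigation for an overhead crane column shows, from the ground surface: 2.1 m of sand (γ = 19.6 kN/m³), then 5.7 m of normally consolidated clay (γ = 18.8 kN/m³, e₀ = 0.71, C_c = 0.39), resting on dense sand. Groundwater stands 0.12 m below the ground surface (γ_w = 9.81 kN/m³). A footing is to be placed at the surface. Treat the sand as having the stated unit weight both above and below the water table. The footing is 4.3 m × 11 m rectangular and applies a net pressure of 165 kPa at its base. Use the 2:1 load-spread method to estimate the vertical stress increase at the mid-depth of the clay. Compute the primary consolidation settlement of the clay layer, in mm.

Mid-depth of clay below the ground surface: z = 2.1 + 5.7/2 = 4.95 m.
Total vertical stress at mid-clay: σ_v = 19.6×2.1 + 18.8×2.85 = 94.74 kPa.
Pore pressure: u = 9.81×(4.95 − 0.12) = 47.382 kPa.
Initial effective stress: σ'_0 = σ_v − u = 94.74 − 47.382 = 47.358 kPa.
Stress increase at mid-clay by the 2:1 spreading method:
Δσ = qBL/((B+z)(L+z)) = 165×4.3×11/((4.3+4.95)(11+4.95)) = 52.898 kPa
Final effective stress: σ'_f = σ'_0 + Δσ = 47.358 + 52.898 = 100.26 kPa.
Normally consolidated clay, so the full stress increment lies on the virgin compression line:
S_c = C_c·H/(1+e₀)·log₁₀(σ'_f/σ'_0) = 0.39×5.7/(1+0.71)×log₁₀(100.26/47.358)
    = 1.3 × 0.32573 = 0.4234 m

S_c ≈ 423 mm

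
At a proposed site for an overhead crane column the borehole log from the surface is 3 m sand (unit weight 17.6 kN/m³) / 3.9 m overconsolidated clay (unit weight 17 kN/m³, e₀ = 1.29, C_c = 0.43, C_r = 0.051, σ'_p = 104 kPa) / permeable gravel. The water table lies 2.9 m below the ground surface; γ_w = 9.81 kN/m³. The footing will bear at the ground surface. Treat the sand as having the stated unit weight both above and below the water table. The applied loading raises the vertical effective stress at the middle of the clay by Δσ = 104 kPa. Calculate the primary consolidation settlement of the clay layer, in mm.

Mid-depth of clay below the ground surface: z = 3 + 3.9/2 = 4.95 m.
Total vertical stress at mid-clay: σ_v = 17.6×3 + 17×1.95 = 85.95 kPa.
Pore pressure: u = 9.81×(4.95 − 2.9) = 20.11 kPa.
Initial effective stress: σ'_0 = σ_v − u = 85.95 − 20.11 = 65.84 kPa.
Final effective stress: σ'_f = 65.84 + 104 = 169.84 kPa.
σ'_f = 169.84 > σ'_p = 104 kPa, so the stress path crosses the preconsolidation pressure — recompression up to σ'_p, then virgin compression beyond:
S_c = H/(1+e₀)·[C_r·log₁₀(σ'_p/σ'_0) + C_c·log₁₀(σ'_f/σ'_p)]
    = 3.9/2.29 × [0.051×log₁₀(104/65.84) + 0.43×log₁₀(169.84/104)]
    = 1.7031 × [0.010126 + 0.091593] = 0.1732 m

S_c ≈ 173 mm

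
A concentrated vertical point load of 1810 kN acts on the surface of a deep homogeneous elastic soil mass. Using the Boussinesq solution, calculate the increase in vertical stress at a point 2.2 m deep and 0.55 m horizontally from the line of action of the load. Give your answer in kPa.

Δσ_z ≈ 153 kPa

Boussinesq vertical stress below a point load on an elastic half-space:
Δσ_z = 3P/(2πz²) · [1 + (r/z)²]^(−5/2)
r/z = 0.55/2.2 = 0.25; [1+(r/z)²]^(−5/2) = 0.85936.
Δσ_z = 3×1810/(2π×2.2²) × 0.85936 = 178.56 × 0.85936 = 153.4 kPa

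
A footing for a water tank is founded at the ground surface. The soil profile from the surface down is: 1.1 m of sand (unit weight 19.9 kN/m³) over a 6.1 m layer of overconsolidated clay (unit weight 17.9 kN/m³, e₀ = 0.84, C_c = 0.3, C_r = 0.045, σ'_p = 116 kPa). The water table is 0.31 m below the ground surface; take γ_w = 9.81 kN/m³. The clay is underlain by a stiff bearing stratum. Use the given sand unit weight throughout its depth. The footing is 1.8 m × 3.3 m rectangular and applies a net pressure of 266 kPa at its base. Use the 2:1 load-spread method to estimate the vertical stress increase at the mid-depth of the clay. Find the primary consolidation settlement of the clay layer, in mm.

Mid-depth of clay below the ground surface: z = 1.1 + 6.1/2 = 4.15 m.
Total vertical stress at mid-clay: σ_v = 19.9×1.1 + 17.9×3.05 = 76.485 kPa.
Pore pressure: u = 9.81×(4.15 − 0.31) = 37.67 kPa.
Initial effective stress: σ'_0 = σ_v − u = 76.485 − 37.67 = 38.815 kPa.
Stress increase at mid-clay by the 2:1 spreading method:
Δσ = qBL/((B+z)(L+z)) = 266×1.8×3.3/((1.8+4.15)(3.3+4.15)) = 35.645 kPa
Final effective stress: σ'_f = 38.815 + 35.645 = 74.46 kPa.
σ'_f = 74.46 ≤ σ'_p = 116 kPa, so the clay remains overconsolidated and only the recompression index applies:
S_c = C_r·H/(1+e₀)·log₁₀(σ'_f/σ'_0) = 0.045×6.1/1.84×log₁₀(74.46/38.815)
    = 0.14918 × 0.28292 = 0.04221 m

S_c ≈ 42.2 mm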